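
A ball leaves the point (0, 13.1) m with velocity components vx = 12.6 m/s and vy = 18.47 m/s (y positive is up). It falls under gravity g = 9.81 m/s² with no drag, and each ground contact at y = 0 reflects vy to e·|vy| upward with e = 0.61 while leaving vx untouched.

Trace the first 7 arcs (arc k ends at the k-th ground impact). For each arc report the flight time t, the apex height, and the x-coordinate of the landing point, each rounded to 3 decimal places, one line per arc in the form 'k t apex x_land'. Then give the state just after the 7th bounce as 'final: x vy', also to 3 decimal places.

1 4.376 30.487 55.136
2 3.042 11.344 93.460
3 1.855 4.221 116.838
4 1.132 1.571 131.098
5 0.690 0.584 139.797
6 0.421 0.217 145.103
7 0.257 0.081 148.340
final: 148.340 0.769

Arc 1: start y=13.100, vy=18.470 → t=4.376, apex=30.487, x_land=55.136, impact vy=-24.457
  bounce: vy ← 0.61·24.457 = 14.919
Arc 2: start y=0.000, vy=14.919 → t=3.042, apex=11.344, x_land=93.460, impact vy=-14.919
  bounce: vy ← 0.61·14.919 = 9.101
Arc 3: start y=0.000, vy=9.101 → t=1.855, apex=4.221, x_land=116.838, impact vy=-9.101
  bounce: vy ← 0.61·9.101 = 5.551
Arc 4: start y=0.000, vy=5.551 → t=1.132, apex=1.571, x_land=131.098, impact vy=-5.551
  bounce: vy ← 0.61·5.551 = 3.386
Arc 5: start y=0.000, vy=3.386 → t=0.690, apex=0.584, x_land=139.797, impact vy=-3.386
  bounce: vy ← 0.61·3.386 = 2.066
Arc 6: start y=0.000, vy=2.066 → t=0.421, apex=0.217, x_land=145.103, impact vy=-2.066
  bounce: vy ← 0.61·2.066 = 1.260
Arc 7: start y=0.000, vy=1.260 → t=0.257, apex=0.081, x_land=148.340, impact vy=-1.260
  bounce: vy ← 0.61·1.260 = 0.769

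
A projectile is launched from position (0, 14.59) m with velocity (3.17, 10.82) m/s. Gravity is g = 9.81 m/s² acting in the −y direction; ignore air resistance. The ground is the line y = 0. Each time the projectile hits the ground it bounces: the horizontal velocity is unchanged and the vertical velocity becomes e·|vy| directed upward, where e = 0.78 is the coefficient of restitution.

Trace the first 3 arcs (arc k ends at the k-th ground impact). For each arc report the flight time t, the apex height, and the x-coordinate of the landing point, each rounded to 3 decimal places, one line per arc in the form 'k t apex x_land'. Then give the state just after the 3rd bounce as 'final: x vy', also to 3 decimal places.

Arc 1: start y=14.590, vy=10.820 → t=3.150, apex=20.557, x_land=9.986, impact vy=-20.083
  bounce: vy ← 0.78·20.083 = 15.665
Arc 2: start y=0.000, vy=15.665 → t=3.194, apex=12.507, x_land=20.110, impact vy=-15.665
  bounce: vy ← 0.78·15.665 = 12.219
Arc 3: start y=0.000, vy=12.219 → t=2.491, apex=7.609, x_land=28.006, impact vy=-12.219
  bounce: vy ← 0.78·12.219 = 9.530

1 3.150 20.557 9.986
2 3.194 12.507 20.110
3 2.491 7.609 28.006
final: 28.006 9.530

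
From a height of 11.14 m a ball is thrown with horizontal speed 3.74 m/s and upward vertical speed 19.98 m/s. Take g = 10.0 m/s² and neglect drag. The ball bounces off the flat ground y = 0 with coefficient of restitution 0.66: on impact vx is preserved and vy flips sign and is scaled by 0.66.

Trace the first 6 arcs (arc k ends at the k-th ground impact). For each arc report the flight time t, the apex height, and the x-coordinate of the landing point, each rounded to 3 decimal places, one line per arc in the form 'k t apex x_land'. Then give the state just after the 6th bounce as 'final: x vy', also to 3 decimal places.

Arc 1: start y=11.140, vy=19.980 → t=4.492, apex=31.100, x_land=16.800, impact vy=-24.940
  bounce: vy ← 0.66·24.940 = 16.460
Arc 2: start y=0.000, vy=16.460 → t=3.292, apex=13.547, x_land=29.112, impact vy=-16.460
  bounce: vy ← 0.66·16.460 = 10.864
Arc 3: start y=0.000, vy=10.864 → t=2.173, apex=5.901, x_land=37.239, impact vy=-10.864
  bounce: vy ← 0.66·10.864 = 7.170
Arc 4: start y=0.000, vy=7.170 → t=1.434, apex=2.571, x_land=42.602, impact vy=-7.170
  bounce: vy ← 0.66·7.170 = 4.732
Arc 5: start y=0.000, vy=4.732 → t=0.946, apex=1.120, x_land=46.142, impact vy=-4.732
  bounce: vy ← 0.66·4.732 = 3.123
Arc 6: start y=0.000, vy=3.123 → t=0.625, apex=0.488, x_land=48.478, impact vy=-3.123
  bounce: vy ← 0.66·3.123 = 2.061

1 4.492 31.100 16.800
2 3.292 13.547 29.112
3 2.173 5.901 37.239
4 1.434 2.571 42.602
5 0.946 1.120 46.142
6 0.625 0.488 48.478
final: 48.478 2.061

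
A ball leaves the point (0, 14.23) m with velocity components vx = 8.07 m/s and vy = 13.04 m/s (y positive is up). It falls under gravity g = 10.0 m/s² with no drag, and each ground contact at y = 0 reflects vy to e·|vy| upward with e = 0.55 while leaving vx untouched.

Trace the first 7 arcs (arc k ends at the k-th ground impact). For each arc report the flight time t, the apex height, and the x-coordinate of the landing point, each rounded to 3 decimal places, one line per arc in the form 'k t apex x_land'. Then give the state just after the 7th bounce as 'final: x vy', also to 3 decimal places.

1 3.436 22.732 27.730
2 2.345 6.876 46.658
3 1.290 2.080 57.069
4 0.710 0.629 62.794
5 0.390 0.190 65.943
6 0.215 0.058 67.675
7 0.118 0.017 68.628
final: 68.628 0.325

Arc 1: start y=14.230, vy=13.040 → t=3.436, apex=22.732, x_land=27.730, impact vy=-21.322
  bounce: vy ← 0.55·21.322 = 11.727
Arc 2: start y=0.000, vy=11.727 → t=2.345, apex=6.876, x_land=46.658, impact vy=-11.727
  bounce: vy ← 0.55·11.727 = 6.450
Arc 3: start y=0.000, vy=6.450 → t=1.290, apex=2.080, x_land=57.069, impact vy=-6.450
  bounce: vy ← 0.55·6.450 = 3.548
Arc 4: start y=0.000, vy=3.548 → t=0.710, apex=0.629, x_land=62.794, impact vy=-3.548
  bounce: vy ← 0.55·3.548 = 1.951
Arc 5: start y=0.000, vy=1.951 → t=0.390, apex=0.190, x_land=65.943, impact vy=-1.951
  bounce: vy ← 0.55·1.951 = 1.073
Arc 6: start y=0.000, vy=1.073 → t=0.215, apex=0.058, x_land=67.675, impact vy=-1.073
  bounce: vy ← 0.55·1.073 = 0.590
Arc 7: start y=0.000, vy=0.590 → t=0.118, apex=0.017, x_land=68.628, impact vy=-0.590
  bounce: vy ← 0.55·0.590 = 0.325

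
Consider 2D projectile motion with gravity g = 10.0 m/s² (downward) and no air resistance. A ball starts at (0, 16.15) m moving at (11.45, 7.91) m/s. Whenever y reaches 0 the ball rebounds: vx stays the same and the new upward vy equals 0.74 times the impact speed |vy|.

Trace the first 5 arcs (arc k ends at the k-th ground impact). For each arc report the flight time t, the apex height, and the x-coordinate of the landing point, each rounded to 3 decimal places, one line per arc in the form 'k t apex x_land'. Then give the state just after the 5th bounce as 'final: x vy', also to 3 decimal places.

1 2.755 19.278 31.540
2 2.906 10.557 64.815
3 2.151 5.781 89.438
4 1.591 3.166 107.660
5 1.178 1.734 121.144
final: 121.144 4.357

Arc 1: start y=16.150, vy=7.910 → t=2.755, apex=19.278, x_land=31.540, impact vy=-19.636
  bounce: vy ← 0.74·19.636 = 14.531
Arc 2: start y=0.000, vy=14.531 → t=2.906, apex=10.557, x_land=64.815, impact vy=-14.531
  bounce: vy ← 0.74·14.531 = 10.753
Arc 3: start y=0.000, vy=10.753 → t=2.151, apex=5.781, x_land=89.438, impact vy=-10.753
  bounce: vy ← 0.74·10.753 = 7.957
Arc 4: start y=0.000, vy=7.957 → t=1.591, apex=3.166, x_land=107.660, impact vy=-7.957
  bounce: vy ← 0.74·7.957 = 5.888
Arc 5: start y=0.000, vy=5.888 → t=1.178, apex=1.734, x_land=121.144, impact vy=-5.888
  bounce: vy ← 0.74·5.888 = 4.357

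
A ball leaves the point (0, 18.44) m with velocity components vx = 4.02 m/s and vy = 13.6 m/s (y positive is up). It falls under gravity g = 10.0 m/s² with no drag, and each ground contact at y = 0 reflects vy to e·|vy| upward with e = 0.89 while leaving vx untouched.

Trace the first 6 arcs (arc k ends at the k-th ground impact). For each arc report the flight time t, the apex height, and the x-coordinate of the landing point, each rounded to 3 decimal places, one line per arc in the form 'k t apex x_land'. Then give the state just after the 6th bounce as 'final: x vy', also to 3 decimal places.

1 3.713 27.688 14.927
2 4.189 21.932 31.766
3 3.728 17.372 46.752
4 3.318 13.760 60.090
5 2.953 10.900 71.961
6 2.628 8.634 82.526
final: 82.526 11.695

Arc 1: start y=18.440, vy=13.600 → t=3.713, apex=27.688, x_land=14.927, impact vy=-23.532
  bounce: vy ← 0.89·23.532 = 20.944
Arc 2: start y=0.000, vy=20.944 → t=4.189, apex=21.932, x_land=31.766, impact vy=-20.944
  bounce: vy ← 0.89·20.944 = 18.640
Arc 3: start y=0.000, vy=18.640 → t=3.728, apex=17.372, x_land=46.752, impact vy=-18.640
  bounce: vy ← 0.89·18.640 = 16.589
Arc 4: start y=0.000, vy=16.589 → t=3.318, apex=13.760, x_land=60.090, impact vy=-16.589
  bounce: vy ← 0.89·16.589 = 14.765
Arc 5: start y=0.000, vy=14.765 → t=2.953, apex=10.900, x_land=71.961, impact vy=-14.765
  bounce: vy ← 0.89·14.765 = 13.140
Arc 6: start y=0.000, vy=13.140 → t=2.628, apex=8.634, x_land=82.526, impact vy=-13.140
  bounce: vy ← 0.89·13.140 = 11.695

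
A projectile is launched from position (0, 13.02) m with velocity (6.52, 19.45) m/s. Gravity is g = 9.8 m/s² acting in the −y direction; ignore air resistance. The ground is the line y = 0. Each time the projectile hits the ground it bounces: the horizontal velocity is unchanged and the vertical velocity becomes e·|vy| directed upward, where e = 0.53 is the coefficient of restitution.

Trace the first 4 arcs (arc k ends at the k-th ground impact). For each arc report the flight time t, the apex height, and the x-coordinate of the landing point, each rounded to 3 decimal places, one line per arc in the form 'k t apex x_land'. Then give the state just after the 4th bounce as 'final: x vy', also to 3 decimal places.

1 4.553 32.321 29.686
2 2.722 9.079 47.436
3 1.443 2.550 56.843
4 0.765 0.716 61.829
final: 61.829 1.986

Arc 1: start y=13.020, vy=19.450 → t=4.553, apex=32.321, x_land=29.686, impact vy=-25.169
  bounce: vy ← 0.53·25.169 = 13.340
Arc 2: start y=0.000, vy=13.340 → t=2.722, apex=9.079, x_land=47.436, impact vy=-13.340
  bounce: vy ← 0.53·13.340 = 7.070
Arc 3: start y=0.000, vy=7.070 → t=1.443, apex=2.550, x_land=56.843, impact vy=-7.070
  bounce: vy ← 0.53·7.070 = 3.747
Arc 4: start y=0.000, vy=3.747 → t=0.765, apex=0.716, x_land=61.829, impact vy=-3.747
  bounce: vy ← 0.53·3.747 = 1.986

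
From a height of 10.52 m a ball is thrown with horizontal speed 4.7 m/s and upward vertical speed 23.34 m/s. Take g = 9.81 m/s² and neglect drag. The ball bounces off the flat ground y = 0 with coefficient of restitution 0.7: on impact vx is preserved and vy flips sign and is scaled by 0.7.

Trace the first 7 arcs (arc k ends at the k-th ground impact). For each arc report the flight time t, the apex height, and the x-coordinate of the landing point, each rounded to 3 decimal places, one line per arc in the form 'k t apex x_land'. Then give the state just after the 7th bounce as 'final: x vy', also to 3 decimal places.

1 5.173 38.285 24.313
2 3.911 18.760 42.696
3 2.738 9.192 55.565
4 1.917 4.504 64.573
5 1.342 2.207 70.878
6 0.939 1.081 75.292
7 0.657 0.530 78.381
final: 78.381 2.257

Arc 1: start y=10.520, vy=23.340 → t=5.173, apex=38.285, x_land=24.313, impact vy=-27.407
  bounce: vy ← 0.7·27.407 = 19.185
Arc 2: start y=0.000, vy=19.185 → t=3.911, apex=18.760, x_land=42.696, impact vy=-19.185
  bounce: vy ← 0.7·19.185 = 13.430
Arc 3: start y=0.000, vy=13.430 → t=2.738, apex=9.192, x_land=55.565, impact vy=-13.430
  bounce: vy ← 0.7·13.430 = 9.401
Arc 4: start y=0.000, vy=9.401 → t=1.917, apex=4.504, x_land=64.573, impact vy=-9.401
  bounce: vy ← 0.7·9.401 = 6.580
Arc 5: start y=0.000, vy=6.580 → t=1.342, apex=2.207, x_land=70.878, impact vy=-6.580
  bounce: vy ← 0.7·6.580 = 4.606
Arc 6: start y=0.000, vy=4.606 → t=0.939, apex=1.081, x_land=75.292, impact vy=-4.606
  bounce: vy ← 0.7·4.606 = 3.224
Arc 7: start y=0.000, vy=3.224 → t=0.657, apex=0.530, x_land=78.381, impact vy=-3.224
  bounce: vy ← 0.7·3.224 = 2.257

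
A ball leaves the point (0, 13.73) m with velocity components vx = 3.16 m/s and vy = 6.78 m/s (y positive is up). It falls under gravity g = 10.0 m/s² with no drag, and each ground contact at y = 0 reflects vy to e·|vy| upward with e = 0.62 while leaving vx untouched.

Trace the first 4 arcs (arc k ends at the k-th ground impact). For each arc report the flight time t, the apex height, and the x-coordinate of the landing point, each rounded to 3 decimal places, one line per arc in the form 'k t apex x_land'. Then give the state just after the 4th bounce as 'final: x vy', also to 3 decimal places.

1 2.468 16.028 7.800
2 2.220 6.161 14.816
3 1.376 2.368 19.166
4 0.853 0.910 21.862
final: 21.862 2.646

Arc 1: start y=13.730, vy=6.780 → t=2.468, apex=16.028, x_land=7.800, impact vy=-17.904
  bounce: vy ← 0.62·17.904 = 11.101
Arc 2: start y=0.000, vy=11.101 → t=2.220, apex=6.161, x_land=14.816, impact vy=-11.101
  bounce: vy ← 0.62·11.101 = 6.882
Arc 3: start y=0.000, vy=6.882 → t=1.376, apex=2.368, x_land=19.166, impact vy=-6.882
  bounce: vy ← 0.62·6.882 = 4.267
Arc 4: start y=0.000, vy=4.267 → t=0.853, apex=0.910, x_land=21.862, impact vy=-4.267
  bounce: vy ← 0.62·4.267 = 2.646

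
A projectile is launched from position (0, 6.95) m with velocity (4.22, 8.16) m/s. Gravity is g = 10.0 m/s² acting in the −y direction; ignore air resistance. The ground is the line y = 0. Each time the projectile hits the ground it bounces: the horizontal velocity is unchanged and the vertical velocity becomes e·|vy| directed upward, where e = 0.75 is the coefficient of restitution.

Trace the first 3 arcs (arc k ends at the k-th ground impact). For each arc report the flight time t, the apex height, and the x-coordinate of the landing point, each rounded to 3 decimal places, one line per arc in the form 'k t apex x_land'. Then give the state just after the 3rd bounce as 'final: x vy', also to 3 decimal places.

Arc 1: start y=6.950, vy=8.160 → t=2.250, apex=10.279, x_land=9.494, impact vy=-14.338
  bounce: vy ← 0.75·14.338 = 10.754
Arc 2: start y=0.000, vy=10.754 → t=2.151, apex=5.782, x_land=18.570, impact vy=-10.754
  bounce: vy ← 0.75·10.754 = 8.065
Arc 3: start y=0.000, vy=8.065 → t=1.613, apex=3.252, x_land=25.377, impact vy=-8.065
  bounce: vy ← 0.75·8.065 = 6.049

1 2.250 10.279 9.494
2 2.151 5.782 18.570
3 1.613 3.252 25.377
final: 25.377 6.049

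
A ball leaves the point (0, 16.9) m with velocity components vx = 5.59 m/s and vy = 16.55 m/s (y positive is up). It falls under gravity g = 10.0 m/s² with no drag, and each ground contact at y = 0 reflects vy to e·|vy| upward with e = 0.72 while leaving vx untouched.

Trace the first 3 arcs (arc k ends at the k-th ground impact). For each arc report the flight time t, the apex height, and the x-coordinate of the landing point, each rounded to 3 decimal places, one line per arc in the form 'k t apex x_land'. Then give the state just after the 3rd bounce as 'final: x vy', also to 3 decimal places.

Arc 1: start y=16.900, vy=16.550 → t=4.129, apex=30.595, x_land=23.079, impact vy=-24.737
  bounce: vy ← 0.72·24.737 = 17.810
Arc 2: start y=0.000, vy=17.810 → t=3.562, apex=15.861, x_land=42.991, impact vy=-17.810
  bounce: vy ← 0.72·17.810 = 12.823
Arc 3: start y=0.000, vy=12.823 → t=2.565, apex=8.222, x_land=57.328, impact vy=-12.823
  bounce: vy ← 0.72·12.823 = 9.233

1 4.129 30.595 23.079
2 3.562 15.861 42.991
3 2.565 8.222 57.328
final: 57.328 9.233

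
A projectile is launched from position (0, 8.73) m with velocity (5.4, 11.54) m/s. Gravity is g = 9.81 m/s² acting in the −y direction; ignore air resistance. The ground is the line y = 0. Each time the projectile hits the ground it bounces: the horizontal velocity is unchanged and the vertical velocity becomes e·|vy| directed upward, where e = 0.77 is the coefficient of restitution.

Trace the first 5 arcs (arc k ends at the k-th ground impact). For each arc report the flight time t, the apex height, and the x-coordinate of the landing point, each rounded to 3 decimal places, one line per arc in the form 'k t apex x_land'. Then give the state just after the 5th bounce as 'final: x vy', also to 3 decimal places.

1 2.955 15.518 15.957
2 2.739 9.200 30.748
3 2.109 5.455 42.138
4 1.624 3.234 50.907
5 1.251 1.918 57.660
final: 57.660 4.723

Arc 1: start y=8.730, vy=11.540 → t=2.955, apex=15.518, x_land=15.957, impact vy=-17.449
  bounce: vy ← 0.77·17.449 = 13.435
Arc 2: start y=0.000, vy=13.435 → t=2.739, apex=9.200, x_land=30.748, impact vy=-13.435
  bounce: vy ← 0.77·13.435 = 10.345
Arc 3: start y=0.000, vy=10.345 → t=2.109, apex=5.455, x_land=42.138, impact vy=-10.345
  bounce: vy ← 0.77·10.345 = 7.966
Arc 4: start y=0.000, vy=7.966 → t=1.624, apex=3.234, x_land=50.907, impact vy=-7.966
  bounce: vy ← 0.77·7.966 = 6.134
Arc 5: start y=0.000, vy=6.134 → t=1.251, apex=1.918, x_land=57.660, impact vy=-6.134
  bounce: vy ← 0.77·6.134 = 4.723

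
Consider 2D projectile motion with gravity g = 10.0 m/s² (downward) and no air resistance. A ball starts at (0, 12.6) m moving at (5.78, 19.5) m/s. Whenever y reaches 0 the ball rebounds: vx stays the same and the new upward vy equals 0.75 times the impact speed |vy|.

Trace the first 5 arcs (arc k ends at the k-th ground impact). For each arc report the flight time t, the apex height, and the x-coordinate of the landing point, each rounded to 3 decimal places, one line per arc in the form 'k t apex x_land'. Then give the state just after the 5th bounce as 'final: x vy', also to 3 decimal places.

1 4.464 31.612 25.805
2 3.772 17.782 47.605
3 2.829 10.002 63.955
4 2.122 5.626 76.218
5 1.591 3.165 85.415
final: 85.415 5.967

Arc 1: start y=12.600, vy=19.500 → t=4.464, apex=31.612, x_land=25.805, impact vy=-25.145
  bounce: vy ← 0.75·25.145 = 18.858
Arc 2: start y=0.000, vy=18.858 → t=3.772, apex=17.782, x_land=47.605, impact vy=-18.858
  bounce: vy ← 0.75·18.858 = 14.144
Arc 3: start y=0.000, vy=14.144 → t=2.829, apex=10.002, x_land=63.955, impact vy=-14.144
  bounce: vy ← 0.75·14.144 = 10.608
Arc 4: start y=0.000, vy=10.608 → t=2.122, apex=5.626, x_land=76.218, impact vy=-10.608
  bounce: vy ← 0.75·10.608 = 7.956
Arc 5: start y=0.000, vy=7.956 → t=1.591, apex=3.165, x_land=85.415, impact vy=-7.956
  bounce: vy ← 0.75·7.956 = 5.967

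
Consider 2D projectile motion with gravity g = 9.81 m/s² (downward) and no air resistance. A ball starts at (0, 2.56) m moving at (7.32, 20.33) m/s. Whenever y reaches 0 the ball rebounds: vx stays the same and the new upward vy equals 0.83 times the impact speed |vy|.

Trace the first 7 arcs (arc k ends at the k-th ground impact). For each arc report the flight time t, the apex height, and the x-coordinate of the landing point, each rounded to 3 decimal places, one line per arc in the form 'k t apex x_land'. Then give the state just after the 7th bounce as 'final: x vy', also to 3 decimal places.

Arc 1: start y=2.560, vy=20.330 → t=4.267, apex=23.626, x_land=31.235, impact vy=-21.530
  bounce: vy ← 0.83·21.530 = 17.870
Arc 2: start y=0.000, vy=17.870 → t=3.643, apex=16.276, x_land=57.903, impact vy=-17.870
  bounce: vy ← 0.83·17.870 = 14.832
Arc 3: start y=0.000, vy=14.832 → t=3.024, apex=11.212, x_land=80.038, impact vy=-14.832
  bounce: vy ← 0.83·14.832 = 12.311
Arc 4: start y=0.000, vy=12.311 → t=2.510, apex=7.724, x_land=98.409, impact vy=-12.311
  bounce: vy ← 0.83·12.311 = 10.218
Arc 5: start y=0.000, vy=10.218 → t=2.083, apex=5.321, x_land=113.658, impact vy=-10.218
  bounce: vy ← 0.83·10.218 = 8.481
Arc 6: start y=0.000, vy=8.481 → t=1.729, apex=3.666, x_land=126.314, impact vy=-8.481
  bounce: vy ← 0.83·8.481 = 7.039
Arc 7: start y=0.000, vy=7.039 → t=1.435, apex=2.525, x_land=136.819, impact vy=-7.039
  bounce: vy ← 0.83·7.039 = 5.842

1 4.267 23.626 31.235
2 3.643 16.276 57.903
3 3.024 11.212 80.038
4 2.510 7.724 98.409
5 2.083 5.321 113.658
6 1.729 3.666 126.314
7 1.435 2.525 136.819
final: 136.819 5.842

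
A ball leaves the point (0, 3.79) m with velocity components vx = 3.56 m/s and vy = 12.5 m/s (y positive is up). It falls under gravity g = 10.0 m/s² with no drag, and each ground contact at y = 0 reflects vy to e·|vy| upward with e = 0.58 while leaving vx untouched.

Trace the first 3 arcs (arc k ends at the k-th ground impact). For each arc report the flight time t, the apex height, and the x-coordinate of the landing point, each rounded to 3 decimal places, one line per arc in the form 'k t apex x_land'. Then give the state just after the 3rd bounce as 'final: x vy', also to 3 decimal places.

1 2.773 11.602 9.873
2 1.767 3.903 16.164
3 1.025 1.313 19.812
final: 19.812 2.972

Arc 1: start y=3.790, vy=12.500 → t=2.773, apex=11.602, x_land=9.873, impact vy=-15.233
  bounce: vy ← 0.58·15.233 = 8.835
Arc 2: start y=0.000, vy=8.835 → t=1.767, apex=3.903, x_land=16.164, impact vy=-8.835
  bounce: vy ← 0.58·8.835 = 5.124
Arc 3: start y=0.000, vy=5.124 → t=1.025, apex=1.313, x_land=19.812, impact vy=-5.124
  bounce: vy ← 0.58·5.124 = 2.972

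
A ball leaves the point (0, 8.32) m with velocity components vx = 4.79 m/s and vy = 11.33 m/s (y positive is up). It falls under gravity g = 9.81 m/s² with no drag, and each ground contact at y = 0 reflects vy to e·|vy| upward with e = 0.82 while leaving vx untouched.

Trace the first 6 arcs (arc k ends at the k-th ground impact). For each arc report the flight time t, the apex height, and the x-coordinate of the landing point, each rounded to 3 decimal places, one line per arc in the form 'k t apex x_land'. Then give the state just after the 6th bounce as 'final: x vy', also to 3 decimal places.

Arc 1: start y=8.320, vy=11.330 → t=2.896, apex=14.863, x_land=13.870, impact vy=-17.077
  bounce: vy ← 0.82·17.077 = 14.003
Arc 2: start y=0.000, vy=14.003 → t=2.855, apex=9.994, x_land=27.545, impact vy=-14.003
  bounce: vy ← 0.82·14.003 = 11.482
Arc 3: start y=0.000, vy=11.482 → t=2.341, apex=6.720, x_land=38.758, impact vy=-11.482
  bounce: vy ← 0.82·11.482 = 9.415
Arc 4: start y=0.000, vy=9.415 → t=1.920, apex=4.518, x_land=47.952, impact vy=-9.415
  bounce: vy ← 0.82·9.415 = 7.721
Arc 5: start y=0.000, vy=7.721 → t=1.574, apex=3.038, x_land=55.492, impact vy=-7.721
  bounce: vy ← 0.82·7.721 = 6.331
Arc 6: start y=0.000, vy=6.331 → t=1.291, apex=2.043, x_land=61.675, impact vy=-6.331
  bounce: vy ← 0.82·6.331 = 5.191

1 2.896 14.863 13.870
2 2.855 9.994 27.545
3 2.341 6.720 38.758
4 1.920 4.518 47.952
5 1.574 3.038 55.492
6 1.291 2.043 61.675
final: 61.675 5.191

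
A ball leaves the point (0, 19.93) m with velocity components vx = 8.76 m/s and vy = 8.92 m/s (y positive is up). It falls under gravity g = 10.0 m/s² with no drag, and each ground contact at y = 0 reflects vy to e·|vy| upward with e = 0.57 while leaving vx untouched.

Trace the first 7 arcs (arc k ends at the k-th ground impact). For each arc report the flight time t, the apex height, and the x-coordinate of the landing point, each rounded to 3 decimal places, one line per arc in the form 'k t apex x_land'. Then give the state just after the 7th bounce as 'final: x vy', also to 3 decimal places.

1 3.079 23.908 26.969
2 2.493 7.768 48.807
3 1.421 2.524 61.254
4 0.810 0.820 68.349
5 0.462 0.266 72.393
6 0.263 0.087 74.698
7 0.150 0.028 76.012
final: 76.012 0.427

Arc 1: start y=19.930, vy=8.920 → t=3.079, apex=23.908, x_land=26.969, impact vy=-21.867
  bounce: vy ← 0.57·21.867 = 12.464
Arc 2: start y=0.000, vy=12.464 → t=2.493, apex=7.768, x_land=48.807, impact vy=-12.464
  bounce: vy ← 0.57·12.464 = 7.105
Arc 3: start y=0.000, vy=7.105 → t=1.421, apex=2.524, x_land=61.254, impact vy=-7.105
  bounce: vy ← 0.57·7.105 = 4.050
Arc 4: start y=0.000, vy=4.050 → t=0.810, apex=0.820, x_land=68.349, impact vy=-4.050
  bounce: vy ← 0.57·4.050 = 2.308
Arc 5: start y=0.000, vy=2.308 → t=0.462, apex=0.266, x_land=72.393, impact vy=-2.308
  bounce: vy ← 0.57·2.308 = 1.316
Arc 6: start y=0.000, vy=1.316 → t=0.263, apex=0.087, x_land=74.698, impact vy=-1.316
  bounce: vy ← 0.57·1.316 = 0.750
Arc 7: start y=0.000, vy=0.750 → t=0.150, apex=0.028, x_land=76.012, impact vy=-0.750
  bounce: vy ← 0.57·0.750 = 0.427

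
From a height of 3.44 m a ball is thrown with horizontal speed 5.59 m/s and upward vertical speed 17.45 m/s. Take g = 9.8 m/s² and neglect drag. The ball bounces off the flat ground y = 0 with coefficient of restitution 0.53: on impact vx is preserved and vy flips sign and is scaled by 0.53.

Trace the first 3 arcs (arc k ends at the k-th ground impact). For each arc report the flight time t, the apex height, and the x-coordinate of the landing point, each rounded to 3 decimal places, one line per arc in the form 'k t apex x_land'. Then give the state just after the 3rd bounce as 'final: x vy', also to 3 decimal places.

1 3.749 18.976 20.954
2 2.086 5.330 32.615
3 1.106 1.497 38.795
final: 38.795 2.871

Arc 1: start y=3.440, vy=17.450 → t=3.749, apex=18.976, x_land=20.954, impact vy=-19.285
  bounce: vy ← 0.53·19.285 = 10.221
Arc 2: start y=0.000, vy=10.221 → t=2.086, apex=5.330, x_land=32.615, impact vy=-10.221
  bounce: vy ← 0.53·10.221 = 5.417
Arc 3: start y=0.000, vy=5.417 → t=1.106, apex=1.497, x_land=38.795, impact vy=-5.417
  bounce: vy ← 0.53·5.417 = 2.871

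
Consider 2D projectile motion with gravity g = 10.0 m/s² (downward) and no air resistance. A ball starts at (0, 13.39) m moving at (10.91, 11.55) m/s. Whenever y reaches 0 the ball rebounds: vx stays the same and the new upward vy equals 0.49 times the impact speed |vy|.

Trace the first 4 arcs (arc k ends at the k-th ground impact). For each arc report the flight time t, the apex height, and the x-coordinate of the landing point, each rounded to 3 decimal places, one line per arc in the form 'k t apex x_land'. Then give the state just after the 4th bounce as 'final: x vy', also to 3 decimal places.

Arc 1: start y=13.390, vy=11.550 → t=3.158, apex=20.060, x_land=34.454, impact vy=-20.030
  bounce: vy ← 0.49·20.030 = 9.815
Arc 2: start y=0.000, vy=9.815 → t=1.963, apex=4.816, x_land=55.870, impact vy=-9.815
  bounce: vy ← 0.49·9.815 = 4.809
Arc 3: start y=0.000, vy=4.809 → t=0.962, apex=1.156, x_land=66.363, impact vy=-4.809
  bounce: vy ← 0.49·4.809 = 2.357
Arc 4: start y=0.000, vy=2.357 → t=0.471, apex=0.278, x_land=71.505, impact vy=-2.357
  bounce: vy ← 0.49·2.357 = 1.155

1 3.158 20.060 34.454
2 1.963 4.816 55.870
3 0.962 1.156 66.363
4 0.471 0.278 71.505
final: 71.505 1.155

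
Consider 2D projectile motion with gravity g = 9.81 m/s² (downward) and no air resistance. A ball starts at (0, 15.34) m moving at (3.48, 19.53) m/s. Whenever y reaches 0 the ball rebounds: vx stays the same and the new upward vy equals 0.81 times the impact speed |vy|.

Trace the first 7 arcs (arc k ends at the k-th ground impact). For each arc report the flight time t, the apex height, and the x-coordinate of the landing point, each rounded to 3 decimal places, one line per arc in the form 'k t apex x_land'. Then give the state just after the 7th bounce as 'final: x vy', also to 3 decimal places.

1 4.654 34.780 16.195
2 4.314 22.819 31.207
3 3.494 14.972 43.367
4 2.830 9.823 53.216
5 2.293 6.445 61.194
6 1.857 4.228 67.656
7 1.504 2.774 72.891
final: 72.891 5.976

Arc 1: start y=15.340, vy=19.530 → t=4.654, apex=34.780, x_land=16.195, impact vy=-26.123
  bounce: vy ← 0.81·26.123 = 21.159
Arc 2: start y=0.000, vy=21.159 → t=4.314, apex=22.819, x_land=31.207, impact vy=-21.159
  bounce: vy ← 0.81·21.159 = 17.139
Arc 3: start y=0.000, vy=17.139 → t=3.494, apex=14.972, x_land=43.367, impact vy=-17.139
  bounce: vy ← 0.81·17.139 = 13.883
Arc 4: start y=0.000, vy=13.883 → t=2.830, apex=9.823, x_land=53.216, impact vy=-13.883
  bounce: vy ← 0.81·13.883 = 11.245
Arc 5: start y=0.000, vy=11.245 → t=2.293, apex=6.445, x_land=61.194, impact vy=-11.245
  bounce: vy ← 0.81·11.245 = 9.108
Arc 6: start y=0.000, vy=9.108 → t=1.857, apex=4.228, x_land=67.656, impact vy=-9.108
  bounce: vy ← 0.81·9.108 = 7.378
Arc 7: start y=0.000, vy=7.378 → t=1.504, apex=2.774, x_land=72.891, impact vy=-7.378
  bounce: vy ← 0.81·7.378 = 5.976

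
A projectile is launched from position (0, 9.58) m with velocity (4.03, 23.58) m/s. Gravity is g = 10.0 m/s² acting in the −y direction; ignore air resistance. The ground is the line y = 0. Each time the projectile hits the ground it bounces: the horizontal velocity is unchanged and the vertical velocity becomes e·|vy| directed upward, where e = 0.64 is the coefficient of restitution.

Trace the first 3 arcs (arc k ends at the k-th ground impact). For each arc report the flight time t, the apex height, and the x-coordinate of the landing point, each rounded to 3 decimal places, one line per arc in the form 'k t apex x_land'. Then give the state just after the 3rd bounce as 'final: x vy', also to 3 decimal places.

1 5.092 37.381 20.522
2 3.500 15.311 34.626
3 2.240 6.271 43.653
final: 43.653 7.168

Arc 1: start y=9.580, vy=23.580 → t=5.092, apex=37.381, x_land=20.522, impact vy=-27.343
  bounce: vy ← 0.64·27.343 = 17.499
Arc 2: start y=0.000, vy=17.499 → t=3.500, apex=15.311, x_land=34.626, impact vy=-17.499
  bounce: vy ← 0.64·17.499 = 11.200
Arc 3: start y=0.000, vy=11.200 → t=2.240, apex=6.271, x_land=43.653, impact vy=-11.200
  bounce: vy ← 0.64·11.200 = 7.168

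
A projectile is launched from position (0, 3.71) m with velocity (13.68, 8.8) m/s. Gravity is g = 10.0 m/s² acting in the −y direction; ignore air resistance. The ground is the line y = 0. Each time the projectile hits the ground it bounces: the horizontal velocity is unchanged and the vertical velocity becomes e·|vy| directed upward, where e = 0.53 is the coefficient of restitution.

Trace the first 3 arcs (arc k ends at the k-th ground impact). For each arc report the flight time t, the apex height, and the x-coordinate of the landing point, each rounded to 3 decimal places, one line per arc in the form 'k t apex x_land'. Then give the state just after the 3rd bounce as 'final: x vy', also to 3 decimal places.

Arc 1: start y=3.710, vy=8.800 → t=2.111, apex=7.582, x_land=28.884, impact vy=-12.314
  bounce: vy ← 0.53·12.314 = 6.527
Arc 2: start y=0.000, vy=6.527 → t=1.305, apex=2.130, x_land=46.741, impact vy=-6.527
  bounce: vy ← 0.53·6.527 = 3.459
Arc 3: start y=0.000, vy=3.459 → t=0.692, apex=0.598, x_land=56.205, impact vy=-3.459
  bounce: vy ← 0.53·3.459 = 1.833

1 2.111 7.582 28.884
2 1.305 2.130 46.741
3 0.692 0.598 56.205
final: 56.205 1.833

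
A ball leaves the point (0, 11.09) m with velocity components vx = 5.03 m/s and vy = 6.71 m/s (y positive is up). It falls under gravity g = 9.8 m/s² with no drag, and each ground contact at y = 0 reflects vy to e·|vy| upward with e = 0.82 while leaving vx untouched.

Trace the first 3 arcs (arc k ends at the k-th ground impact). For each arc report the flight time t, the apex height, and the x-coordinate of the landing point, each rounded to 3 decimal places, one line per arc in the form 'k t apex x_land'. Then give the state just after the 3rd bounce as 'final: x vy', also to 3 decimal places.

1 2.338 13.387 11.758
2 2.711 9.002 25.393
3 2.223 6.053 36.574
final: 36.574 8.931

Arc 1: start y=11.090, vy=6.710 → t=2.338, apex=13.387, x_land=11.758, impact vy=-16.198
  bounce: vy ← 0.82·16.198 = 13.283
Arc 2: start y=0.000, vy=13.283 → t=2.711, apex=9.002, x_land=25.393, impact vy=-13.283
  bounce: vy ← 0.82·13.283 = 10.892
Arc 3: start y=0.000, vy=10.892 → t=2.223, apex=6.053, x_land=36.574, impact vy=-10.892
  bounce: vy ← 0.82·10.892 = 8.931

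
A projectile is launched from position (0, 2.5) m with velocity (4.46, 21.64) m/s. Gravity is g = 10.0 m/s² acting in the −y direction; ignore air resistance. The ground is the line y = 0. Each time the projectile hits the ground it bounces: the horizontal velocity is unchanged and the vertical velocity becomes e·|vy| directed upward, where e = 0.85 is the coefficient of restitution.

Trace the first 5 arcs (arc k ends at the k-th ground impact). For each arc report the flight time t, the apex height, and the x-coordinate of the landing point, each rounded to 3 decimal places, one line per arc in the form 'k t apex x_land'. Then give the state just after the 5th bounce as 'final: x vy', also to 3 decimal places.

1 4.441 25.914 19.805
2 3.870 18.723 37.066
3 3.290 13.528 51.738
4 2.796 9.774 64.209
5 2.377 7.061 74.810
final: 74.810 10.101

Arc 1: start y=2.500, vy=21.640 → t=4.441, apex=25.914, x_land=19.805, impact vy=-22.766
  bounce: vy ← 0.85·22.766 = 19.351
Arc 2: start y=0.000, vy=19.351 → t=3.870, apex=18.723, x_land=37.066, impact vy=-19.351
  bounce: vy ← 0.85·19.351 = 16.448
Arc 3: start y=0.000, vy=16.448 → t=3.290, apex=13.528, x_land=51.738, impact vy=-16.448
  bounce: vy ← 0.85·16.448 = 13.981
Arc 4: start y=0.000, vy=13.981 → t=2.796, apex=9.774, x_land=64.209, impact vy=-13.981
  bounce: vy ← 0.85·13.981 = 11.884
Arc 5: start y=0.000, vy=11.884 → t=2.377, apex=7.061, x_land=74.810, impact vy=-11.884
  bounce: vy ← 0.85·11.884 = 10.101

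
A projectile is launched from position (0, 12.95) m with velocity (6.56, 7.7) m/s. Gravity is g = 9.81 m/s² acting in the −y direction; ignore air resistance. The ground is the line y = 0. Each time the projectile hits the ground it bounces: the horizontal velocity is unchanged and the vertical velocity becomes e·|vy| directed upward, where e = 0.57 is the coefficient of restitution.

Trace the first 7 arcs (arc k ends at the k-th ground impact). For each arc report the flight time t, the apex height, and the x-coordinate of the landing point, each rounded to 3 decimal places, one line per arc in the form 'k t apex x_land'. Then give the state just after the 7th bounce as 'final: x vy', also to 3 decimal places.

Arc 1: start y=12.950, vy=7.700 → t=2.589, apex=15.972, x_land=16.987, impact vy=-17.702
  bounce: vy ← 0.57·17.702 = 10.090
Arc 2: start y=0.000, vy=10.090 → t=2.057, apex=5.189, x_land=30.481, impact vy=-10.090
  bounce: vy ← 0.57·10.090 = 5.751
Arc 3: start y=0.000, vy=5.751 → t=1.173, apex=1.686, x_land=38.174, impact vy=-5.751
  bounce: vy ← 0.57·5.751 = 3.278
Arc 4: start y=0.000, vy=3.278 → t=0.668, apex=0.548, x_land=42.558, impact vy=-3.278
  bounce: vy ← 0.57·3.278 = 1.869
Arc 5: start y=0.000, vy=1.869 → t=0.381, apex=0.178, x_land=45.057, impact vy=-1.869
  bounce: vy ← 0.57·1.869 = 1.065
Arc 6: start y=0.000, vy=1.065 → t=0.217, apex=0.058, x_land=46.482, impact vy=-1.065
  bounce: vy ← 0.57·1.065 = 0.607
Arc 7: start y=0.000, vy=0.607 → t=0.124, apex=0.019, x_land=47.294, impact vy=-0.607
  bounce: vy ← 0.57·0.607 = 0.346

1 2.589 15.972 16.987
2 2.057 5.189 30.481
3 1.173 1.686 38.174
4 0.668 0.548 42.558
5 0.381 0.178 45.057
6 0.217 0.058 46.482
7 0.124 0.019 47.294
final: 47.294 0.346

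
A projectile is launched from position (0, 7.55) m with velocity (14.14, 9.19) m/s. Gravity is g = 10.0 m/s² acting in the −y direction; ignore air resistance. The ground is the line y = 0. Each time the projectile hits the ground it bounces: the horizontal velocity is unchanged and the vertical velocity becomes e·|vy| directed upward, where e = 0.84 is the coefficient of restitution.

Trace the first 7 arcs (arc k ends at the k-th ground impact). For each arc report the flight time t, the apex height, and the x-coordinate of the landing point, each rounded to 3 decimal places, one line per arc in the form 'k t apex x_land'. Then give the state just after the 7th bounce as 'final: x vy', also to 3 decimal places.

1 2.453 11.773 34.692
2 2.578 8.307 71.143
3 2.165 5.861 101.762
4 1.819 4.136 127.482
5 1.528 2.918 149.087
6 1.283 2.059 167.235
7 1.078 1.453 182.480
final: 182.480 4.528

Arc 1: start y=7.550, vy=9.190 → t=2.453, apex=11.773, x_land=34.692, impact vy=-15.345
  bounce: vy ← 0.84·15.345 = 12.889
Arc 2: start y=0.000, vy=12.889 → t=2.578, apex=8.307, x_land=71.143, impact vy=-12.889
  bounce: vy ← 0.84·12.889 = 10.827
Arc 3: start y=0.000, vy=10.827 → t=2.165, apex=5.861, x_land=101.762, impact vy=-10.827
  bounce: vy ← 0.84·10.827 = 9.095
Arc 4: start y=0.000, vy=9.095 → t=1.819, apex=4.136, x_land=127.482, impact vy=-9.095
  bounce: vy ← 0.84·9.095 = 7.640
Arc 5: start y=0.000, vy=7.640 → t=1.528, apex=2.918, x_land=149.087, impact vy=-7.640
  bounce: vy ← 0.84·7.640 = 6.417
Arc 6: start y=0.000, vy=6.417 → t=1.283, apex=2.059, x_land=167.235, impact vy=-6.417
  bounce: vy ← 0.84·6.417 = 5.391
Arc 7: start y=0.000, vy=5.391 → t=1.078, apex=1.453, x_land=182.480, impact vy=-5.391
  bounce: vy ← 0.84·5.391 = 4.528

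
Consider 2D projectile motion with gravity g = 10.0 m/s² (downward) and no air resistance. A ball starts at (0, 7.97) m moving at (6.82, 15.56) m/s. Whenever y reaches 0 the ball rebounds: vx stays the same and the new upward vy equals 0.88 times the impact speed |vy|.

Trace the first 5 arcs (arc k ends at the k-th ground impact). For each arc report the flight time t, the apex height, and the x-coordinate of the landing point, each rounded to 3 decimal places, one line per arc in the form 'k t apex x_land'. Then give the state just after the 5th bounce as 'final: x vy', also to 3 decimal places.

Arc 1: start y=7.970, vy=15.560 → t=3.560, apex=20.076, x_land=24.278, impact vy=-20.038
  bounce: vy ← 0.88·20.038 = 17.633
Arc 2: start y=0.000, vy=17.633 → t=3.527, apex=15.547, x_land=48.329, impact vy=-17.633
  bounce: vy ← 0.88·17.633 = 15.517
Arc 3: start y=0.000, vy=15.517 → t=3.103, apex=12.039, x_land=69.495, impact vy=-15.517
  bounce: vy ← 0.88·15.517 = 13.655
Arc 4: start y=0.000, vy=13.655 → t=2.731, apex=9.323, x_land=88.121, impact vy=-13.655
  bounce: vy ← 0.88·13.655 = 12.017
Arc 5: start y=0.000, vy=12.017 → t=2.403, apex=7.220, x_land=104.511, impact vy=-12.017
  bounce: vy ← 0.88·12.017 = 10.575

1 3.560 20.076 24.278
2 3.527 15.547 48.329
3 3.103 12.039 69.495
4 2.731 9.323 88.121
5 2.403 7.220 104.511
final: 104.511 10.575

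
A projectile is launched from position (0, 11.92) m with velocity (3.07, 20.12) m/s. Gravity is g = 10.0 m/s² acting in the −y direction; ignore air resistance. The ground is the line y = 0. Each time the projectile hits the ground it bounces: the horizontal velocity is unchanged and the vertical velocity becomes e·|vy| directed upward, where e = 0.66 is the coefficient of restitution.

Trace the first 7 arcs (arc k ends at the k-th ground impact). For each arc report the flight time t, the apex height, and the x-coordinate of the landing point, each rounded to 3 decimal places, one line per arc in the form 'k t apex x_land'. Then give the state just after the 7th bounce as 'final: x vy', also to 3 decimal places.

1 4.548 32.161 13.963
2 3.348 14.009 24.240
3 2.210 6.102 31.024
4 1.458 2.658 35.501
5 0.962 1.158 38.455
6 0.635 0.504 40.405
7 0.419 0.220 41.693
final: 41.693 1.384

Arc 1: start y=11.920, vy=20.120 → t=4.548, apex=32.161, x_land=13.963, impact vy=-25.362
  bounce: vy ← 0.66·25.362 = 16.739
Arc 2: start y=0.000, vy=16.739 → t=3.348, apex=14.009, x_land=24.240, impact vy=-16.739
  bounce: vy ← 0.66·16.739 = 11.048
Arc 3: start y=0.000, vy=11.048 → t=2.210, apex=6.102, x_land=31.024, impact vy=-11.048
  bounce: vy ← 0.66·11.048 = 7.291
Arc 4: start y=0.000, vy=7.291 → t=1.458, apex=2.658, x_land=35.501, impact vy=-7.291
  bounce: vy ← 0.66·7.291 = 4.812
Arc 5: start y=0.000, vy=4.812 → t=0.962, apex=1.158, x_land=38.455, impact vy=-4.812
  bounce: vy ← 0.66·4.812 = 3.176
Arc 6: start y=0.000, vy=3.176 → t=0.635, apex=0.504, x_land=40.405, impact vy=-3.176
  bounce: vy ← 0.66·3.176 = 2.096
Arc 7: start y=0.000, vy=2.096 → t=0.419, apex=0.220, x_land=41.693, impact vy=-2.096
  bounce: vy ← 0.66·2.096 = 1.384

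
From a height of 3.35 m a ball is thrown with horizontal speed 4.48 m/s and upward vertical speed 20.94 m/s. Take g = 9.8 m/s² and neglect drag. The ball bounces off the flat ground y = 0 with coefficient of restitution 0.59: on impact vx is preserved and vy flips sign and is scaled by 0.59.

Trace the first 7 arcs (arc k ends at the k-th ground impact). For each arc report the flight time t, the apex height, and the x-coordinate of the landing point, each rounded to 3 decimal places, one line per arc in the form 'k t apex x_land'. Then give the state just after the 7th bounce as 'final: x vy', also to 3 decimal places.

1 4.428 25.722 19.837
2 2.704 8.954 31.949
3 1.595 3.117 39.095
4 0.941 1.085 43.311
5 0.555 0.378 45.798
6 0.328 0.131 47.266
7 0.193 0.046 48.132
final: 48.132 0.559

Arc 1: start y=3.350, vy=20.940 → t=4.428, apex=25.722, x_land=19.837, impact vy=-22.453
  bounce: vy ← 0.59·22.453 = 13.247
Arc 2: start y=0.000, vy=13.247 → t=2.704, apex=8.954, x_land=31.949, impact vy=-13.247
  bounce: vy ← 0.59·13.247 = 7.816
Arc 3: start y=0.000, vy=7.816 → t=1.595, apex=3.117, x_land=39.095, impact vy=-7.816
  bounce: vy ← 0.59·7.816 = 4.611
Arc 4: start y=0.000, vy=4.611 → t=0.941, apex=1.085, x_land=43.311, impact vy=-4.611
  bounce: vy ← 0.59·4.611 = 2.721
Arc 5: start y=0.000, vy=2.721 → t=0.555, apex=0.378, x_land=45.798, impact vy=-2.721
  bounce: vy ← 0.59·2.721 = 1.605
Arc 6: start y=0.000, vy=1.605 → t=0.328, apex=0.131, x_land=47.266, impact vy=-1.605
  bounce: vy ← 0.59·1.605 = 0.947
Arc 7: start y=0.000, vy=0.947 → t=0.193, apex=0.046, x_land=48.132, impact vy=-0.947
  bounce: vy ← 0.59·0.947 = 0.559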